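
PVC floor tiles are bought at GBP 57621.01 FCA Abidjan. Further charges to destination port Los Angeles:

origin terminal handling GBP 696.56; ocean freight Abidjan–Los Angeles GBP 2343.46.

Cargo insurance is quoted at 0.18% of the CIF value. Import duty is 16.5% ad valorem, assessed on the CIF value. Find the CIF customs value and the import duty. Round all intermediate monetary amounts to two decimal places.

Let C be the CIF value. C = FCA price + pre-shipment costs + freight + 0.18% × C
C − 0.18% × C = 57621.01 + 696.56 + 2343.46
0.9982 × C = 60661.03
C = 60661.03 / 0.9982 = 60770.42
Insurance premium = 0.18% × 60770.42 = 109.39
Import duty = 60770.42 × 16.5% = 10027.12

CIF value: GBP 60770.42; import duty: GBP 10027.12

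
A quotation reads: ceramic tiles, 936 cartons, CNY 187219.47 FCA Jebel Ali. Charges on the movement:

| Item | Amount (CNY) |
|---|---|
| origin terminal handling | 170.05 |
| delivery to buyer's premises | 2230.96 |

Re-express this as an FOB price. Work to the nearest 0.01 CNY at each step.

Not relevant to the conversion: delivery — on the buyer under both terms; not part of either seller's price.
From FCA to FOB, the seller additionally bears: origin terminal.
FOB price = 187219.47 + 170.05 = 187389.52

FOB price: CNY 187389.52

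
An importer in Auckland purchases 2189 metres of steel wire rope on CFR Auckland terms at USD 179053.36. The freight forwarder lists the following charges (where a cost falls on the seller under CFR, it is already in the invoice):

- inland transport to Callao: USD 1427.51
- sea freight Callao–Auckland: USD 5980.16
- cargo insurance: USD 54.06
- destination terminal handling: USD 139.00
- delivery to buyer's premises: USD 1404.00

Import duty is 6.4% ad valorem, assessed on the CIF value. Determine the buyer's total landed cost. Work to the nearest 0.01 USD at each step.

Total landed cost: USD 192113.29

CFR: the seller pays costs through ocean freight to the destination port, but not insurance.
Already in the invoice (seller's account under CFR): inland to port, freight — exclude.
CIF value = CFR price + insurance = 179053.36 + 54.06 = 179107.42
Import duty = 179107.42 × 6.4% = 11462.87
Buyer bears: insurance 54.06 + destination terminal 139.00 + delivery 1404.00 + duty 11462.87 = 13059.93
Landed cost = invoice 179053.36 + 13059.93 = 192113.29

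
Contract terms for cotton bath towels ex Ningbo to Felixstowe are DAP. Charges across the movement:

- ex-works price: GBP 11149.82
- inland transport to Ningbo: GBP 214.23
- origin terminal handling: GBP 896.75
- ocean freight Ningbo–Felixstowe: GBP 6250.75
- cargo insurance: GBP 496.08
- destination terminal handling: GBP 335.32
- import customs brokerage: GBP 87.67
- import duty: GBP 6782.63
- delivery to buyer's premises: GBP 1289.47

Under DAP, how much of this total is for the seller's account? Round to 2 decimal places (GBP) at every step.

DAP: the seller bears all costs to the named destination except import duty and clearance.
Seller's account: goods 11149.82 + inland to port 214.23 + origin terminal 896.75 + freight 6250.75 + insurance 496.08 + destination terminal 335.32 + delivery 1289.47 = 20632.42
Buyer's account: brokerage 87.67 + duty 6782.63 = 6870.30

Seller's account: GBP 20632.42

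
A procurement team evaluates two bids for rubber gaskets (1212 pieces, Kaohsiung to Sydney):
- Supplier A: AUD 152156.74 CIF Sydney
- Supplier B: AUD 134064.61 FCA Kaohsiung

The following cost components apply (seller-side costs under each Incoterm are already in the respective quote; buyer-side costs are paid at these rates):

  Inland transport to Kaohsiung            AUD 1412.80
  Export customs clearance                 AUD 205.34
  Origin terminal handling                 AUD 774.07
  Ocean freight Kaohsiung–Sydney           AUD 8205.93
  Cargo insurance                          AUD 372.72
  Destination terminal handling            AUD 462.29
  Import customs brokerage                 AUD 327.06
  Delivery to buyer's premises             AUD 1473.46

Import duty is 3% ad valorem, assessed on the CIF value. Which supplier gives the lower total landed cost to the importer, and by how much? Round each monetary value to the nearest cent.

Supplier B is cheaper by AUD 9001.59

Supplier A (CIF):
The CIF price already equals the CIF value: 152156.74
Import duty = 152156.74 × 3% = 4564.70
Buyer bears (A): 462.29 + 327.06 + 1473.46 = 2262.81
Landed cost (A) = invoice 152156.74 + 2262.81 + duty 4564.70 = 158984.25
Supplier B (FCA):
CIF value = FCA price + origin terminal + freight + insurance = 134064.61 + 774.07 + 8205.93 + 372.72 = 143417.33
Import duty = 143417.33 × 3% = 4302.52
Buyer bears (B): 774.07 + 8205.93 + 372.72 + 462.29 + 327.06 + 1473.46 = 11615.53
Landed cost (B) = invoice 134064.61 + 11615.53 + duty 4302.52 = 149982.66
Difference = |158984.25 − 149982.66| = 9001.59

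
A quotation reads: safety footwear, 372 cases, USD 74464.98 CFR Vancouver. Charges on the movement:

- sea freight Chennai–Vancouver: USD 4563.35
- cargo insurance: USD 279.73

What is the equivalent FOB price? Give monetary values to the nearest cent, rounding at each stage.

Not relevant to the conversion: insurance — on the buyer under both terms; not part of either seller's price.
From CFR to FOB, the seller no longer bears: freight.
FOB price = 74464.98 − 4563.35 = 69901.63

FOB price: USD 69901.63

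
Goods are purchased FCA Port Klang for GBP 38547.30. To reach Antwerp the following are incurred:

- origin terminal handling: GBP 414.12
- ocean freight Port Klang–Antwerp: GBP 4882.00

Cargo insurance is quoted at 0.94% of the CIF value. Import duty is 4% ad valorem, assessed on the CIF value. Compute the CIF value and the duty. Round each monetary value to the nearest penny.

CIF value: GBP 44259.46; import duty: GBP 1770.38

Let C be the CIF value. C = FCA price + pre-shipment costs + freight + 0.94% × C
C − 0.94% × C = 38547.30 + 414.12 + 4882.00
0.9906 × C = 43843.42
C = 43843.42 / 0.9906 = 44259.46
Insurance premium = 0.94% × 44259.46 = 416.04
Import duty = 44259.46 × 4% = 1770.38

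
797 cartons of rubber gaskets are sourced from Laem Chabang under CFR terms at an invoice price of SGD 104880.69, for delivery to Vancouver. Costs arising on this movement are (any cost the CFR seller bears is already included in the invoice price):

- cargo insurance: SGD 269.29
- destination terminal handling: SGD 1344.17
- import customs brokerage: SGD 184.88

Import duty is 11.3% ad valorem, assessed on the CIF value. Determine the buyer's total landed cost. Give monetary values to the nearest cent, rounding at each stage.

CFR: the seller pays costs through ocean freight to the destination port, but not insurance.
CIF value = CFR price + insurance = 104880.69 + 269.29 = 105149.98
Import duty = 105149.98 × 11.3% = 11881.95
Buyer bears: insurance 269.29 + destination terminal 1344.17 + brokerage 184.88 + duty 11881.95 = 13680.29
Landed cost = invoice 104880.69 + 13680.29 = 118560.98

Total landed cost: SGD 118560.98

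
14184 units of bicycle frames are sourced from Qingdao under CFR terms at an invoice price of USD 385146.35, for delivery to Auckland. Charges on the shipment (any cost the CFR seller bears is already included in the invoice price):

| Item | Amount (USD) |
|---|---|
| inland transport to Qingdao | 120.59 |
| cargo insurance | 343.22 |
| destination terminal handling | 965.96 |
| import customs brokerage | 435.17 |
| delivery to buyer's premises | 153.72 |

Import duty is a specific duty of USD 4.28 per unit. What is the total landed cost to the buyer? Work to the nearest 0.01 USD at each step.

Total landed cost: USD 447751.94

CFR: the seller pays costs through ocean freight to the destination port, but not insurance.
Already in the invoice (seller's account under CFR): inland to port — exclude.
CIF value = CFR price + insurance = 385146.35 + 343.22 = 385489.57
Import duty = 14184 × 4.28 = 60707.52
Buyer bears: insurance 343.22 + destination terminal 965.96 + brokerage 435.17 + delivery 153.72 + duty 60707.52 = 62605.59
Landed cost = invoice 385146.35 + 62605.59 = 447751.94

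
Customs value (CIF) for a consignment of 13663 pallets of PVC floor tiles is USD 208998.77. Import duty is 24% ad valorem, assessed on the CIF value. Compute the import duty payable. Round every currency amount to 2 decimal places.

Import duty = 208998.77 × 24% = 50159.70

Import duty: USD 50159.70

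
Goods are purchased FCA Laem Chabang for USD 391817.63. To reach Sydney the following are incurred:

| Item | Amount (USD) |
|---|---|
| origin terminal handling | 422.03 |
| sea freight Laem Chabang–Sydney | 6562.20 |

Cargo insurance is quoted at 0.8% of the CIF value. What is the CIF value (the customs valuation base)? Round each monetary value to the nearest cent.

CIF value: USD 402018.00

Let C be the CIF value. C = FCA price + pre-shipment costs + freight + 0.8% × C
C − 0.8% × C = 391817.63 + 422.03 + 6562.20
0.992 × C = 398801.86
C = 398801.86 / 0.992 = 402018.00
Insurance premium = 0.8% × 402018.00 = 3216.14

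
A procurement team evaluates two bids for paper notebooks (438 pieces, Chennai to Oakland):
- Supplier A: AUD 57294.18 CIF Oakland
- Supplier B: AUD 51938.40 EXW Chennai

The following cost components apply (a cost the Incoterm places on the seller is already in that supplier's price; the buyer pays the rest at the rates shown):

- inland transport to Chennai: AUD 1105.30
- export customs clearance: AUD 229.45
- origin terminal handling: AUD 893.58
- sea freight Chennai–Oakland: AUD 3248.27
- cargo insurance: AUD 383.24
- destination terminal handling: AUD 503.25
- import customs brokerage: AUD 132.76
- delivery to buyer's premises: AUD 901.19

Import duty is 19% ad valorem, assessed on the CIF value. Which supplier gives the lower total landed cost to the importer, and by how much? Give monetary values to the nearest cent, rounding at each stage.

Supplier A (CIF):
The CIF price already equals the CIF value: 57294.18
Import duty = 57294.18 × 19% = 10885.89
Buyer bears (A): 503.25 + 132.76 + 901.19 = 1537.20
Landed cost (A) = invoice 57294.18 + 1537.20 + duty 10885.89 = 69717.27
Supplier B (EXW):
CIF value = EXW price + inland to port + export clearance + origin terminal + freight + insurance = 51938.40 + 1105.30 + 229.45 + 893.58 + 3248.27 + 383.24 = 57798.24
Import duty = 57798.24 × 19% = 10981.67
Buyer bears (B): 1105.30 + 229.45 + 893.58 + 3248.27 + 383.24 + 503.25 + 132.76 + 901.19 = 7397.04
Landed cost (B) = invoice 51938.40 + 7397.04 + duty 10981.67 = 70317.11
Difference = |69717.27 − 70317.11| = 599.84

Supplier A is cheaper by AUD 599.84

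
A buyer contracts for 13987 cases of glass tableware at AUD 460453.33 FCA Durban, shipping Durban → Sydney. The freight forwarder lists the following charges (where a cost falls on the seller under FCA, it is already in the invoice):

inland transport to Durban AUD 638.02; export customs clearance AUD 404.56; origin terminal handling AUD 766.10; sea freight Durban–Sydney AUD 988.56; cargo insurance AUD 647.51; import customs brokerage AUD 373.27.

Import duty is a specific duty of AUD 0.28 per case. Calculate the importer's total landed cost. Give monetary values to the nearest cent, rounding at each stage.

FCA: the seller delivers export-cleared goods to the carrier; the buyer bears costs from that point.
Already in the invoice (seller's account under FCA): inland to port, export clearance — exclude.
CIF value = FCA price + origin terminal + freight + insurance = 460453.33 + 766.10 + 988.56 + 647.51 = 462855.50
Import duty = 13987 × 0.28 = 3916.36
Buyer bears: origin terminal 766.10 + freight 988.56 + insurance 647.51 + brokerage 373.27 + duty 3916.36 = 6691.80
Landed cost = invoice 460453.33 + 6691.80 = 467145.13

Total landed cost: AUD 467145.13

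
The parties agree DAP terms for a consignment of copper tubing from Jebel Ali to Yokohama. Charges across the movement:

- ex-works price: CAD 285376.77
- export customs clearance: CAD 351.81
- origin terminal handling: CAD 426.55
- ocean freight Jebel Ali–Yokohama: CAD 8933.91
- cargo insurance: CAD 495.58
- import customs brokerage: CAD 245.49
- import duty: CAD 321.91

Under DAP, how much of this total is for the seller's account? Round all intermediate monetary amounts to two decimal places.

DAP: the seller bears all costs to the named destination except import duty and clearance.
Seller's account: goods 285376.77 + export clearance 351.81 + origin terminal 426.55 + freight 8933.91 + insurance 495.58 = 295584.62
Buyer's account: brokerage 245.49 + duty 321.91 = 567.40

Seller's account: CAD 295584.62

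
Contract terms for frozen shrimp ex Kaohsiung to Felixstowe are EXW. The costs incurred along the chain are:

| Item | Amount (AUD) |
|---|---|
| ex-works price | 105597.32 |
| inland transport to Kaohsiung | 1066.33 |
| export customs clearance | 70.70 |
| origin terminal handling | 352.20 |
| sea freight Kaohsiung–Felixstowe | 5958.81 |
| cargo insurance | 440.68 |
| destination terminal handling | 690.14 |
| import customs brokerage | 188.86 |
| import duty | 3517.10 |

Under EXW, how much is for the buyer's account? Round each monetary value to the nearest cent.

Buyer's account: AUD 12284.82

EXW: the seller makes goods available at their premises; the buyer bears all onward costs.
Seller's account: goods 105597.32 = 105597.32
Buyer's account: inland to port 1066.33 + export clearance 70.70 + origin terminal 352.20 + freight 5958.81 + insurance 440.68 + destination terminal 690.14 + brokerage 188.86 + duty 3517.10 = 12284.82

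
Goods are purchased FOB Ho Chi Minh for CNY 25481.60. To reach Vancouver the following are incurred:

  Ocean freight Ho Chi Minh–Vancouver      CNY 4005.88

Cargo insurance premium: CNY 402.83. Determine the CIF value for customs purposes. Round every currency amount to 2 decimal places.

CIF = FOB price + freight + insurance
CIF = 25481.60 + 4005.88 + 402.83 = 29890.31

CIF value: CNY 29890.31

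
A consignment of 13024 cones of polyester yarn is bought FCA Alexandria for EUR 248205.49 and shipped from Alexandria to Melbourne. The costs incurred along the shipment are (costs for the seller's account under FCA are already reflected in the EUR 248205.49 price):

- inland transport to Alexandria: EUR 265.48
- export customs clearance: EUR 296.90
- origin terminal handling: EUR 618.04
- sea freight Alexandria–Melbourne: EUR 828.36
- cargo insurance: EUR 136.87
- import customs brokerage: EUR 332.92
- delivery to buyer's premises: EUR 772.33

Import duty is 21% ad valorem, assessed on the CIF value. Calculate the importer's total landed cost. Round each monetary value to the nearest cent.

FCA: the seller delivers export-cleared goods to the carrier; the buyer bears costs from that point.
Already in the invoice (seller's account under FCA): inland to port, export clearance — exclude.
CIF value = FCA price + origin terminal + freight + insurance = 248205.49 + 618.04 + 828.36 + 136.87 = 249788.76
Import duty = 249788.76 × 21% = 52455.64
Buyer bears: origin terminal 618.04 + freight 828.36 + insurance 136.87 + brokerage 332.92 + delivery 772.33 + duty 52455.64 = 55144.16
Landed cost = invoice 248205.49 + 55144.16 = 303349.65

Total landed cost: EUR 303349.65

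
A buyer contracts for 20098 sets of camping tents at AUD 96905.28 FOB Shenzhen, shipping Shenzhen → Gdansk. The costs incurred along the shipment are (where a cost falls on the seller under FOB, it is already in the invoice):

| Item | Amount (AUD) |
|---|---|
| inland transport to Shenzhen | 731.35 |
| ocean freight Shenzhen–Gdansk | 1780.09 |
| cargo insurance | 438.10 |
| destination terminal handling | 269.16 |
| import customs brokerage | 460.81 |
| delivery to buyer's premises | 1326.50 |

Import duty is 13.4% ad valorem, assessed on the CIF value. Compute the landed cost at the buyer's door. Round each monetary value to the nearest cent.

FOB: the seller bears costs until goods are on board at the origin port; the buyer bears freight, insurance and all costs thereafter.
Already in the invoice (seller's account under FOB): inland to port — exclude.
CIF value = FOB price + freight + insurance = 96905.28 + 1780.09 + 438.10 = 99123.47
Import duty = 99123.47 × 13.4% = 13282.54
Buyer bears: freight 1780.09 + insurance 438.10 + destination terminal 269.16 + brokerage 460.81 + delivery 1326.50 + duty 13282.54 = 17557.20
Landed cost = invoice 96905.28 + 17557.20 = 114462.48

Total landed cost: AUD 114462.48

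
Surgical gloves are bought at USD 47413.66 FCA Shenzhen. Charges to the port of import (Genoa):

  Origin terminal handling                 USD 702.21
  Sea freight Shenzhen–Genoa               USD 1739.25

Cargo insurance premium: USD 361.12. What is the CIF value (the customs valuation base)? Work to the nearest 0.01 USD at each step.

CIF value: USD 50216.24

CIF = FCA price + pre-shipment costs + freight + insurance
CIF = 47413.66 + 702.21 + 1739.25 + 361.12 = 50216.24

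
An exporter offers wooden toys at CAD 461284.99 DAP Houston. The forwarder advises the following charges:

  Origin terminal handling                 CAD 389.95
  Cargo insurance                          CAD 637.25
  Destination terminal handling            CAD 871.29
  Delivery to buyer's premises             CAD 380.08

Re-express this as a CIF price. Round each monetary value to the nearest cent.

CIF price: CAD 460033.62

Not relevant to the conversion: insurance, origin terminal — on the seller under both DAP and CIF; already in the DAP price and stays in the CIF price.
From DAP to CIF, the seller no longer bears: destination terminal, delivery.
CIF price = 461284.99 − 871.29 − 380.08 = 460033.62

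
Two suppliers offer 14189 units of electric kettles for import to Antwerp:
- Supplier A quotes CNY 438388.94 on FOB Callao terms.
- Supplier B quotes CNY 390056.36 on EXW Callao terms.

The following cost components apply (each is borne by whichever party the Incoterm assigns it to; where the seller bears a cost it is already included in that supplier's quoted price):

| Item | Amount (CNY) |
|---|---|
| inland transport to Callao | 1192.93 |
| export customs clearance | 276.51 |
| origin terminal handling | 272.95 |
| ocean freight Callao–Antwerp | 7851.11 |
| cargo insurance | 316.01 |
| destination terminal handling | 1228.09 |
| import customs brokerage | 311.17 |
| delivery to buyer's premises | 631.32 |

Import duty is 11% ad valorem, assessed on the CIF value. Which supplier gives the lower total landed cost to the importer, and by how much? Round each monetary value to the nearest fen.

Supplier A (FOB):
CIF value = FOB price + freight + insurance = 438388.94 + 7851.11 + 316.01 = 446556.06
Import duty = 446556.06 × 11% = 49121.17
Buyer bears (A): 7851.11 + 316.01 + 1228.09 + 311.17 + 631.32 = 10337.70
Landed cost (A) = invoice 438388.94 + 10337.70 + duty 49121.17 = 497847.81
Supplier B (EXW):
CIF value = EXW price + inland to port + export clearance + origin terminal + freight + insurance = 390056.36 + 1192.93 + 276.51 + 272.95 + 7851.11 + 316.01 = 399965.87
Import duty = 399965.87 × 11% = 43996.25
Buyer bears (B): 1192.93 + 276.51 + 272.95 + 7851.11 + 316.01 + 1228.09 + 311.17 + 631.32 = 12080.09
Landed cost (B) = invoice 390056.36 + 12080.09 + duty 43996.25 = 446132.70
Difference = |497847.81 − 446132.70| = 51715.11

Supplier B is cheaper by CNY 51715.11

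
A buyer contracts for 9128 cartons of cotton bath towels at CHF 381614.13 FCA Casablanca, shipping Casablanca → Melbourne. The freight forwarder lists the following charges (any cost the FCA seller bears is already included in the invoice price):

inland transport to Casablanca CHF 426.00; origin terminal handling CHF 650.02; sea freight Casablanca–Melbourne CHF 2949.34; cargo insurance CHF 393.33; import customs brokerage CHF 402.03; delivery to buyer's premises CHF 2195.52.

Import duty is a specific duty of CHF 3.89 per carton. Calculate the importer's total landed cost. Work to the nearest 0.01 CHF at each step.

Total landed cost: CHF 423712.29

FCA: the seller delivers export-cleared goods to the carrier; the buyer bears costs from that point.
Already in the invoice (seller's account under FCA): inland to port — exclude.
CIF value = FCA price + origin terminal + freight + insurance = 381614.13 + 650.02 + 2949.34 + 393.33 = 385606.82
Import duty = 9128 × 3.89 = 35507.92
Buyer bears: origin terminal 650.02 + freight 2949.34 + insurance 393.33 + brokerage 402.03 + delivery 2195.52 + duty 35507.92 = 42098.16
Landed cost = invoice 381614.13 + 42098.16 = 423712.29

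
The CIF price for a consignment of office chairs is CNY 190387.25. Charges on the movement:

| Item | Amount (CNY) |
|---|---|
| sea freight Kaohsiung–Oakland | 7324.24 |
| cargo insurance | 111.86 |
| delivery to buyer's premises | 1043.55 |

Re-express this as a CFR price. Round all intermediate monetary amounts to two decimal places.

Not relevant to the conversion: freight — on the seller under both CIF and CFR; already in the CIF price and stays in the CFR price. delivery — on the buyer under both terms; not part of either seller's price.
From CIF to CFR, the seller no longer bears: insurance.
CFR price = 190387.25 − 111.86 = 190275.39

CFR price: CNY 190275.39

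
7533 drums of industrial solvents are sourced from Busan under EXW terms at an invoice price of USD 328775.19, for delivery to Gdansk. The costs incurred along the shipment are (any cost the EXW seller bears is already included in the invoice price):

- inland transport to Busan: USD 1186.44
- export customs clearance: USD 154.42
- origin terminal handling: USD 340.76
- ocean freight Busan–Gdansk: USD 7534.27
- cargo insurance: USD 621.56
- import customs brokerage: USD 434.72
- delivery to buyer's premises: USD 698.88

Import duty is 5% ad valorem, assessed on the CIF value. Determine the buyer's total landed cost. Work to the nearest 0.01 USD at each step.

EXW: the seller makes goods available at their premises; the buyer bears all onward costs.
CIF value = EXW price + inland to port + export clearance + origin terminal + freight + insurance = 328775.19 + 1186.44 + 154.42 + 340.76 + 7534.27 + 621.56 = 338612.64
Import duty = 338612.64 × 5% = 16930.63
Buyer bears: inland to port 1186.44 + export clearance 154.42 + origin terminal 340.76 + freight 7534.27 + insurance 621.56 + brokerage 434.72 + delivery 698.88 + duty 16930.63 = 27901.68
Landed cost = invoice 328775.19 + 27901.68 = 356676.87

Total landed cost: USD 356676.87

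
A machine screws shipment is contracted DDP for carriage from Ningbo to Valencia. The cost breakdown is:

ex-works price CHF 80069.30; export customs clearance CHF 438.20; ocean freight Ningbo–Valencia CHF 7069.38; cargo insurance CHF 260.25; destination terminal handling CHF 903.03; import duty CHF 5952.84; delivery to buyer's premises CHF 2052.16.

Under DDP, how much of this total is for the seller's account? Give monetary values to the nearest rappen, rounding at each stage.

DDP: the seller bears all costs including import duty.
Seller's account: goods 80069.30 + export clearance 438.20 + freight 7069.38 + insurance 260.25 + destination terminal 903.03 + duty 5952.84 + delivery 2052.16 = 96745.16
Buyer's account: 0.00

Seller's account: CHF 96745.16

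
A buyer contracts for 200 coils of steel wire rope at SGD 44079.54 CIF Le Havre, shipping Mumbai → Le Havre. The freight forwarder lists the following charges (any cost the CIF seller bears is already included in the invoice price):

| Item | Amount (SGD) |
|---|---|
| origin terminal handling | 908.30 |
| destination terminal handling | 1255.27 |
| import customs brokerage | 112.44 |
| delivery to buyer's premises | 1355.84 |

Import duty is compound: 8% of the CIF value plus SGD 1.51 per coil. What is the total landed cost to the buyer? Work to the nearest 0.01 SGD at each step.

Total landed cost: SGD 50631.45

CIF: the seller pays costs through ocean freight and marine insurance to the destination port.
Already in the invoice (seller's account under CIF): origin terminal — exclude.
The CIF price already equals the CIF value: 44079.54
Ad valorem component: 44079.54 × 8% = 3526.36
Specific component: 200 × 1.51 = 302.00
Import duty = 3526.36 + 302.00 = 3828.36
Buyer bears: destination terminal 1255.27 + brokerage 112.44 + delivery 1355.84 + duty 3828.36 = 6551.91
Landed cost = invoice 44079.54 + 6551.91 = 50631.45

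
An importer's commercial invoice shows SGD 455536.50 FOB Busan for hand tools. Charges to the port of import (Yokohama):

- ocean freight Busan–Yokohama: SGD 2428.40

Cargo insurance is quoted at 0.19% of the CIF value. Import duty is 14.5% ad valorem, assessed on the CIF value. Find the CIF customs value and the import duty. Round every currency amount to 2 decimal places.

Let C be the CIF value. C = FOB price + freight + 0.19% × C
C − 0.19% × C = 455536.50 + 2428.40
0.9981 × C = 457964.90
C = 457964.90 / 0.9981 = 458836.69
Insurance premium = 0.19% × 458836.69 = 871.79
Import duty = 458836.69 × 14.5% = 66531.32

CIF value: SGD 458836.69; import duty: SGD 66531.32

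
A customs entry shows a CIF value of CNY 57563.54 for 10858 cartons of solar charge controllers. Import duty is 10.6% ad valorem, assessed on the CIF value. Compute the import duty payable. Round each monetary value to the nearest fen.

Import duty: CNY 6101.74

Import duty = 57563.54 × 10.6% = 6101.74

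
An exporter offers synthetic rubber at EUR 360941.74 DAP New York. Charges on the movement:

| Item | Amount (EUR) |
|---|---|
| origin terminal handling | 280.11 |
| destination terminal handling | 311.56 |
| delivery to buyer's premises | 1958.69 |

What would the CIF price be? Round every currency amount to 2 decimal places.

Not relevant to the conversion: origin terminal — on the seller under both DAP and CIF; already in the DAP price and stays in the CIF price.
From DAP to CIF, the seller no longer bears: destination terminal, delivery.
CIF price = 360941.74 − 311.56 − 1958.69 = 358671.49

CIF price: EUR 358671.49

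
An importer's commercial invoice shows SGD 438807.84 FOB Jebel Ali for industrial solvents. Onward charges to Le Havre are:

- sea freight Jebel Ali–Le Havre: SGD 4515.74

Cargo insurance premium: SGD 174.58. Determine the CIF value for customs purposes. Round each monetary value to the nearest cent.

CIF value: SGD 443498.16

CIF = FOB price + freight + insurance
CIF = 438807.84 + 4515.74 + 174.58 = 443498.16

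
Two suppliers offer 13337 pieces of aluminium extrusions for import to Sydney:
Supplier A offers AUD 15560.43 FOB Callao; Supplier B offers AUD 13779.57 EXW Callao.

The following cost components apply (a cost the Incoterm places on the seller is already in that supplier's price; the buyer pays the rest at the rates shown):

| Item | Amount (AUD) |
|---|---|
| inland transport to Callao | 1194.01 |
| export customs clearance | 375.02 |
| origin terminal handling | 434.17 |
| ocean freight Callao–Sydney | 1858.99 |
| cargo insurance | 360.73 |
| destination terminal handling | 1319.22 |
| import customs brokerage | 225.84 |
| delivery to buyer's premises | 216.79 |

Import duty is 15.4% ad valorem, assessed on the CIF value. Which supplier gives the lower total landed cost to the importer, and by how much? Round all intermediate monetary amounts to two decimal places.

Supplier A is cheaper by AUD 256.58

Supplier A (FOB):
CIF value = FOB price + freight + insurance = 15560.43 + 1858.99 + 360.73 = 17780.15
Import duty = 17780.15 × 15.4% = 2738.14
Buyer bears (A): 1858.99 + 360.73 + 1319.22 + 225.84 + 216.79 = 3981.57
Landed cost (A) = invoice 15560.43 + 3981.57 + duty 2738.14 = 22280.14
Supplier B (EXW):
CIF value = EXW price + inland to port + export clearance + origin terminal + freight + insurance = 13779.57 + 1194.01 + 375.02 + 434.17 + 1858.99 + 360.73 = 18002.49
Import duty = 18002.49 × 15.4% = 2772.38
Buyer bears (B): 1194.01 + 375.02 + 434.17 + 1858.99 + 360.73 + 1319.22 + 225.84 + 216.79 = 5984.77
Landed cost (B) = invoice 13779.57 + 5984.77 + duty 2772.38 = 22536.72
Difference = |22280.14 − 22536.72| = 256.58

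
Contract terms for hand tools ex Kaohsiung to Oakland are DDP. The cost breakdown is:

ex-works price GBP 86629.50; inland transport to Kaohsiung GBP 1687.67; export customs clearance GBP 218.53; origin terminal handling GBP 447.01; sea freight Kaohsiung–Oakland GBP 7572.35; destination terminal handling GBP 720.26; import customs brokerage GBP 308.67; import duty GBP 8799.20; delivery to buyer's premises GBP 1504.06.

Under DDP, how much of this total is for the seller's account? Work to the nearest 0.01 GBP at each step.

Seller's account: GBP 107887.25

DDP: the seller bears all costs including import duty.
Seller's account: goods 86629.50 + inland to port 1687.67 + export clearance 218.53 + origin terminal 447.01 + freight 7572.35 + destination terminal 720.26 + brokerage 308.67 + duty 8799.20 + delivery 1504.06 = 107887.25
Buyer's account: 0.00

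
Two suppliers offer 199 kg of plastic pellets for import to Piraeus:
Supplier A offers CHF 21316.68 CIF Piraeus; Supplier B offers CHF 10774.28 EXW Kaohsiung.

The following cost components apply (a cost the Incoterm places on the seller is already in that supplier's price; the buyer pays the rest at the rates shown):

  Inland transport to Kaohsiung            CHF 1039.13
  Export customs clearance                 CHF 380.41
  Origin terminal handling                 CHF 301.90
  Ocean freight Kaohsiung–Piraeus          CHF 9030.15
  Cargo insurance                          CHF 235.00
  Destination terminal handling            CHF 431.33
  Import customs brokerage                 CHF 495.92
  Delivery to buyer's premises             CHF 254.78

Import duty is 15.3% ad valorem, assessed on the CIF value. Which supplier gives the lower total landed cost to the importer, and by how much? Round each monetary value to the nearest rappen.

Supplier A (CIF):
The CIF price already equals the CIF value: 21316.68
Import duty = 21316.68 × 15.3% = 3261.45
Buyer bears (A): 431.33 + 495.92 + 254.78 = 1182.03
Landed cost (A) = invoice 21316.68 + 1182.03 + duty 3261.45 = 25760.16
Supplier B (EXW):
CIF value = EXW price + inland to port + export clearance + origin terminal + freight + insurance = 10774.28 + 1039.13 + 380.41 + 301.90 + 9030.15 + 235.00 = 21760.87
Import duty = 21760.87 × 15.3% = 3329.41
Buyer bears (B): 1039.13 + 380.41 + 301.90 + 9030.15 + 235.00 + 431.33 + 495.92 + 254.78 = 12168.62
Landed cost (B) = invoice 10774.28 + 12168.62 + duty 3329.41 = 26272.31
Difference = |25760.16 − 26272.31| = 512.15

Supplier A is cheaper by CHF 512.15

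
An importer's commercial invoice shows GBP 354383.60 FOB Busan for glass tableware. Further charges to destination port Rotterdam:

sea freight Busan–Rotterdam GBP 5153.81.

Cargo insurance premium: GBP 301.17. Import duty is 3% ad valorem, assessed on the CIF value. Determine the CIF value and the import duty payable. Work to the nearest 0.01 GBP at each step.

CIF value: GBP 359838.58; import duty: GBP 10795.16

CIF = FOB price + freight + insurance
CIF = 354383.60 + 5153.81 + 301.17 = 359838.58
Import duty = 359838.58 × 3% = 10795.16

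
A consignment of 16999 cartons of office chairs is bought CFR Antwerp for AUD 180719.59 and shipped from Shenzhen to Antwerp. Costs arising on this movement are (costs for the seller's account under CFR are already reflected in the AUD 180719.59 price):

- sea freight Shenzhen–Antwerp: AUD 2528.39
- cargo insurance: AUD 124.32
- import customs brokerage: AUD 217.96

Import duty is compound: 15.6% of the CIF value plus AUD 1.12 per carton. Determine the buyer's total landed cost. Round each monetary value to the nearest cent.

CFR: the seller pays costs through ocean freight to the destination port, but not insurance.
Already in the invoice (seller's account under CFR): freight — exclude.
CIF value = CFR price + insurance = 180719.59 + 124.32 = 180843.91
Ad valorem component: 180843.91 × 15.6% = 28211.65
Specific component: 16999 × 1.12 = 19038.88
Import duty = 28211.65 + 19038.88 = 47250.53
Buyer bears: insurance 124.32 + brokerage 217.96 + duty 47250.53 = 47592.81
Landed cost = invoice 180719.59 + 47592.81 = 228312.40

Total landed cost: AUD 228312.40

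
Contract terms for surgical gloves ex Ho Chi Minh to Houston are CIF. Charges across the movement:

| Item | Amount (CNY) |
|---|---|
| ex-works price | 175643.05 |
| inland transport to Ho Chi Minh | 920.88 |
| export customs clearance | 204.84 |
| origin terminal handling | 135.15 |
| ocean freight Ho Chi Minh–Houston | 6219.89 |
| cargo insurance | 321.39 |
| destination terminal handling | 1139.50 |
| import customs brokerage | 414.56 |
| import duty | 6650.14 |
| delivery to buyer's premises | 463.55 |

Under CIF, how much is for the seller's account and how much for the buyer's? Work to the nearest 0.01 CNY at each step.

Seller: CNY 183445.20; buyer: CNY 8667.75

CIF: the seller pays costs through ocean freight and marine insurance to the destination port.
Seller's account: goods 175643.05 + inland to port 920.88 + export clearance 204.84 + origin terminal 135.15 + freight 6219.89 + insurance 321.39 = 183445.20
Buyer's account: destination terminal 1139.50 + brokerage 414.56 + duty 6650.14 + delivery 463.55 = 8667.75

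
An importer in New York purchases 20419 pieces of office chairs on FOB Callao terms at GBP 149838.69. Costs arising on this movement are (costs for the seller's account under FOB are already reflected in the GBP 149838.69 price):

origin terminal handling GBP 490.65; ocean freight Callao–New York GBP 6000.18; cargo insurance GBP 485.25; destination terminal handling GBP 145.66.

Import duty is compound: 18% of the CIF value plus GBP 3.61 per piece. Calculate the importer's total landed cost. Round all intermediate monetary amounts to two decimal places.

FOB: the seller bears costs until goods are on board at the origin port; the buyer bears freight, insurance and all costs thereafter.
Already in the invoice (seller's account under FOB): origin terminal — exclude.
CIF value = FOB price + freight + insurance = 149838.69 + 6000.18 + 485.25 = 156324.12
Ad valorem component: 156324.12 × 18% = 28138.34
Specific component: 20419 × 3.61 = 73712.59
Import duty = 28138.34 + 73712.59 = 101850.93
Buyer bears: freight 6000.18 + insurance 485.25 + destination terminal 145.66 + duty 101850.93 = 108482.02
Landed cost = invoice 149838.69 + 108482.02 = 258320.71

Total landed cost: GBP 258320.71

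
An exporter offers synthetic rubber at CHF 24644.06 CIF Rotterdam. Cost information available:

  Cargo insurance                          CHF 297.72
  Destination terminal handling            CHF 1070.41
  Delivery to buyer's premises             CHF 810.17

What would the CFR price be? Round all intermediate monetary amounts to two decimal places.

Not relevant to the conversion: delivery, destination terminal — on the buyer under both terms; not part of either seller's price.
From CIF to CFR, the seller no longer bears: insurance.
CFR price = 24644.06 − 297.72 = 24346.34

CFR price: CHF 24346.34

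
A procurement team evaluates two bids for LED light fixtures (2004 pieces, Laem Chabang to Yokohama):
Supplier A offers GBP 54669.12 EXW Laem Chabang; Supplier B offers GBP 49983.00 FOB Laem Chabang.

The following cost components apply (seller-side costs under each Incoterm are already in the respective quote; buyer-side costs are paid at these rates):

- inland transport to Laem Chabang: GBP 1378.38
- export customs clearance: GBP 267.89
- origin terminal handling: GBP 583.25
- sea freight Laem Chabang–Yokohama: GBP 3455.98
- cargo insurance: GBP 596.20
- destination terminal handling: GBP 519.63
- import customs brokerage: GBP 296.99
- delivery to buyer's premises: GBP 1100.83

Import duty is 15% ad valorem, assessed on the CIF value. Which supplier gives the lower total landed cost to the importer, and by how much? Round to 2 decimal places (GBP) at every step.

Supplier A (EXW):
CIF value = EXW price + inland to port + export clearance + origin terminal + freight + insurance = 54669.12 + 1378.38 + 267.89 + 583.25 + 3455.98 + 596.20 = 60950.82
Import duty = 60950.82 × 15% = 9142.62
Buyer bears (A): 1378.38 + 267.89 + 583.25 + 3455.98 + 596.20 + 519.63 + 296.99 + 1100.83 = 8199.15
Landed cost (A) = invoice 54669.12 + 8199.15 + duty 9142.62 = 72010.89
Supplier B (FOB):
CIF value = FOB price + freight + insurance = 49983.00 + 3455.98 + 596.20 = 54035.18
Import duty = 54035.18 × 15% = 8105.28
Buyer bears (B): 3455.98 + 596.20 + 519.63 + 296.99 + 1100.83 = 5969.63
Landed cost (B) = invoice 49983.00 + 5969.63 + duty 8105.28 = 64057.91
Difference = |72010.89 − 64057.91| = 7952.98

Supplier B is cheaper by GBP 7952.98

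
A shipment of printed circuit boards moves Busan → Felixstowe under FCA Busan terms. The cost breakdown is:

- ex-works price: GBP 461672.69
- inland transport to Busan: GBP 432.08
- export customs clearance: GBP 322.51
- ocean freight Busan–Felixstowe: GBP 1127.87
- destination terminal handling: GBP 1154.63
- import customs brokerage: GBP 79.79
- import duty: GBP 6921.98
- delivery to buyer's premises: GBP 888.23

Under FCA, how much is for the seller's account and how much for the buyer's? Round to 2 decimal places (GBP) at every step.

Seller: GBP 462427.28; buyer: GBP 10172.50

FCA: the seller delivers export-cleared goods to the carrier; the buyer bears costs from that point.
Seller's account: goods 461672.69 + inland to port 432.08 + export clearance 322.51 = 462427.28
Buyer's account: freight 1127.87 + destination terminal 1154.63 + brokerage 79.79 + duty 6921.98 + delivery 888.23 = 10172.50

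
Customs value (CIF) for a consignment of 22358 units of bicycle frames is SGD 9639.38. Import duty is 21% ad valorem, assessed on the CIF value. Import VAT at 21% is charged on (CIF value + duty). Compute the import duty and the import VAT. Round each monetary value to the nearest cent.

Import duty: SGD 2024.27; import VAT: SGD 2449.37

Import duty = 9639.38 × 21% = 2024.27
VAT base = CIF + duty = 9639.38 + 2024.27 = 11663.65
Import VAT = 11663.65 × 21% = 2449.37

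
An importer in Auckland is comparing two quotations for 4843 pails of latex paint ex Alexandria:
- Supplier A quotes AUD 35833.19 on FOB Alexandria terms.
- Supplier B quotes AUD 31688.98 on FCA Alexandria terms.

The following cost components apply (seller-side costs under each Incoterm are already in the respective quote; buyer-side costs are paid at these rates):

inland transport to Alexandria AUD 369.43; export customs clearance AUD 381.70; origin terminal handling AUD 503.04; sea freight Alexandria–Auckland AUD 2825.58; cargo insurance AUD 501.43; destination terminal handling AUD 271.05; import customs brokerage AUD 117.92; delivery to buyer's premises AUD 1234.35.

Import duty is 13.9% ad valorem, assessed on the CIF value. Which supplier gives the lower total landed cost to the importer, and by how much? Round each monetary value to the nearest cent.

Supplier A (FOB):
CIF value = FOB price + freight + insurance = 35833.19 + 2825.58 + 501.43 = 39160.20
Import duty = 39160.20 × 13.9% = 5443.27
Buyer bears (A): 2825.58 + 501.43 + 271.05 + 117.92 + 1234.35 = 4950.33
Landed cost (A) = invoice 35833.19 + 4950.33 + duty 5443.27 = 46226.79
Supplier B (FCA):
CIF value = FCA price + origin terminal + freight + insurance = 31688.98 + 503.04 + 2825.58 + 501.43 = 35519.03
Import duty = 35519.03 × 13.9% = 4937.15
Buyer bears (B): 503.04 + 2825.58 + 501.43 + 271.05 + 117.92 + 1234.35 = 5453.37
Landed cost (B) = invoice 31688.98 + 5453.37 + duty 4937.15 = 42079.50
Difference = |46226.79 − 42079.50| = 4147.29

Supplier B is cheaper by AUD 4147.29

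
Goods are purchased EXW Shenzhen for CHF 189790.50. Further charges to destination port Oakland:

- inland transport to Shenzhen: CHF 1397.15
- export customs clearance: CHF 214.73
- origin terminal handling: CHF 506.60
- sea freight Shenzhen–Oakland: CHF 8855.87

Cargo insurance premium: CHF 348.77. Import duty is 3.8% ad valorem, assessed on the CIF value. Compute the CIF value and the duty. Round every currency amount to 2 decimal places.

CIF value: CHF 201113.62; import duty: CHF 7642.32

CIF = EXW price + pre-shipment costs + freight + insurance
CIF = 189790.50 + 1397.15 + 214.73 + 506.60 + 8855.87 + 348.77 = 201113.62
Import duty = 201113.62 × 3.8% = 7642.32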